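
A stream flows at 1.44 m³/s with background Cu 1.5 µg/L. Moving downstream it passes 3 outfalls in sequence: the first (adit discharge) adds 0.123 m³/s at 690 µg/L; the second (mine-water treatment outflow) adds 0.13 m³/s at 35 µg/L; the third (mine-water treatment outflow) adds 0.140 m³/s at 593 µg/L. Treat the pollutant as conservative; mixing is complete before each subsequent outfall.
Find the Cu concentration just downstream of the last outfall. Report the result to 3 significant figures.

95.3 µg/L

Outfall 1: combined Q = 1.563 m³/s; C = (1.440·1.500 + 0.1230·690.0)/1.563 = 55.68 µg/L.
Outfall 2: combined Q = 1.693 m³/s; C = (1.563·55.68 + 0.1300·35.00)/1.693 = 54.09 µg/L.
Outfall 3: combined Q = 1.833 m³/s; C = (1.693·54.09 + 0.1400·593.0)/1.833 = 95.25 µg/L.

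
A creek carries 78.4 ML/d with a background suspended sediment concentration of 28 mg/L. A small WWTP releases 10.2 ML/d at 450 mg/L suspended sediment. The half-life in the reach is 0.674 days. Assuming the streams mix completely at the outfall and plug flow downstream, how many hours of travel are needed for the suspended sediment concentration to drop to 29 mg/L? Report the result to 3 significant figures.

22.7 h

After mixing, C = (78.40·28.00 + 10.20·450.0) / 88.60 = 6785/88.60 = 76.58 mg/L.
Half-life 0.674 d → k = ln 2 / 0.674 = 1.028 d⁻¹.
76.58·exp(−k·t) = 29 → t = ln(76.58/29)/k = 81580 s = 22.66 h.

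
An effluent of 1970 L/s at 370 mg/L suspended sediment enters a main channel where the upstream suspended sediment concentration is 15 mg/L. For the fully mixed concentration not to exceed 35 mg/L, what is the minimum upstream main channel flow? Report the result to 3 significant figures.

33000 L/s

Set C_mix = 35: (Q·15.00 + 1970·370.0) / (Q + 1970) = 35
→ Q = 1970·(370.0 − 35)/(35 − 15.00) = 33000 L/s.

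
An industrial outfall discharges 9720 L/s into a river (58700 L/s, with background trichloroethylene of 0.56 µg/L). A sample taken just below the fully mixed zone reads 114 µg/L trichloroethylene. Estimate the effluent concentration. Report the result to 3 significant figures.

799 µg/L

Mass balance: 58700·0.5600 + 9720·Cₑ = 68420·114.0
→ Cₑ = (68420·114.0 − 58700·0.5600) / 9720 = 799.1 µg/L.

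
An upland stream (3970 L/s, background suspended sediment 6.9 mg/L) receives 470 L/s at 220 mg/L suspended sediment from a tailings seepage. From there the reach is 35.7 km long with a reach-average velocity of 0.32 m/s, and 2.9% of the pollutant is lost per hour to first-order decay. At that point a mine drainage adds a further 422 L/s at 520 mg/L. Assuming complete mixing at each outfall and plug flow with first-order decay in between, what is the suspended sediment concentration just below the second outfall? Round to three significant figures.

55.9 mg/L

Mass balance: C = (3970·6.900 + 470.0·220.0) / 4440 = 130800/4440 = 29.46 mg/L; combined flow 4440 L/s.
Travel time t = 35.7·1000 / 0.32 = 111600 s = 30.99 h.
2.9%/h lost → k = −ln(1 − 0.029) = 0.02943 h⁻¹.
Applying C = C₀e^(−kt): 29.46 × 0.4017 = 11.83 mg/L.
Second outfall: C = (4440·11.83 + 422.0·520.0)/4862 = 55.94 mg/L.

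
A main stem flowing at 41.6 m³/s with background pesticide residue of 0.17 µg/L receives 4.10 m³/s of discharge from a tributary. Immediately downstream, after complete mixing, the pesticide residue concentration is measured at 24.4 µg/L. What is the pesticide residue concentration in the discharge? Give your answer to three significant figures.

270 µg/L

Mass balance: 41.60·0.1700 + 4.100·Cₑ = 45.70·24.40
→ Cₑ = (45.70·24.40 − 41.60·0.1700) / 4.100 = 270.2 µg/L.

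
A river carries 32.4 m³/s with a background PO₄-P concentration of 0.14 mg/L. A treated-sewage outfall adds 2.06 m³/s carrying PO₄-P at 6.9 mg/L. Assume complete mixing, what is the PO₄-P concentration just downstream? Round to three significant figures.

Mass balance: C = (32.40·0.1400 + 2.060·6.900) / 34.46 = 18.75/34.46 = 0.5441 mg/L.

0.544 mg/L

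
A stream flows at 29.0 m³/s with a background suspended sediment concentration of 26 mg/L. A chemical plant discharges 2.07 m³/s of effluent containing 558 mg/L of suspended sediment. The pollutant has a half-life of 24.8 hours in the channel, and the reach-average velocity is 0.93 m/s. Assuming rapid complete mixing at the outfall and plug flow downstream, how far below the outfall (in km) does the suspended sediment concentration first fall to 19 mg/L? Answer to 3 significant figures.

141 km

Conservation of mass: C = (29.00·26.00 + 2.070·558.0) / 31.07 = 1909/31.07 = 61.44 mg/L.
Half-life 24.8 h → k = ln 2 / 24.8 = 0.02795 h⁻¹ = 0.6708 d⁻¹.
Set 61.44·exp(−k·t) = 19 → t = ln(61.44/19)/k = 151200 s = 41.99 h.
Distance = v·t = 0.93·151200 = 140600 m = 140.6 km.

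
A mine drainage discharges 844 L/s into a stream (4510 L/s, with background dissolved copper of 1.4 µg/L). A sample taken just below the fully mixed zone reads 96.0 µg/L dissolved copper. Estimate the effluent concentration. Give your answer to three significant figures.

Mass balance: 4510·1.400 + 844.0·Cₑ = 5354·96.00
→ Cₑ = (5354·96.00 − 4510·1.400) / 844.0 = 601.5 µg/L.

602 µg/L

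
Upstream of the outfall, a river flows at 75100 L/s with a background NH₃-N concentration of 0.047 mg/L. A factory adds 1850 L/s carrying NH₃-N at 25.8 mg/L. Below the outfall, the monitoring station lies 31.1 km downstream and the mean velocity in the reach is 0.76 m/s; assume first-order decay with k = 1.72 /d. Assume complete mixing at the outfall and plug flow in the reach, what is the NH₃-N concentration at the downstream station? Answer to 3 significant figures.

0.295 mg/L

After mixing, C = (75100·0.04700 + 1850·25.80) / 76950 = 51260/76950 = 0.6661 mg/L.
Travel time t = 31.1·1000 / 0.76 = 40920 s = 11.37 h.
First-order decay: C = 0.6661·exp(−k·t) = 0.6661·0.4428 = 0.2950 mg/L.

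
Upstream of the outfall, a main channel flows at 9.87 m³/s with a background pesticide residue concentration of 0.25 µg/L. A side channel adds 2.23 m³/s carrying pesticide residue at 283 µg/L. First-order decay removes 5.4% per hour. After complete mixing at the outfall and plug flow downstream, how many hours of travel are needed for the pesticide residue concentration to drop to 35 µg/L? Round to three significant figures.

Mass balance: C = (9.870·0.2500 + 2.230·283.0) / 12.10 = 633.6/12.10 = 52.36 µg/L.
5.4%/h lost → k = −ln(1 − 0.054) = 0.05551 h⁻¹.
52.36·exp(−k·t) = 35 → t = ln(52.36/35)/k = 26120 s = 7.256 h.

7.26 h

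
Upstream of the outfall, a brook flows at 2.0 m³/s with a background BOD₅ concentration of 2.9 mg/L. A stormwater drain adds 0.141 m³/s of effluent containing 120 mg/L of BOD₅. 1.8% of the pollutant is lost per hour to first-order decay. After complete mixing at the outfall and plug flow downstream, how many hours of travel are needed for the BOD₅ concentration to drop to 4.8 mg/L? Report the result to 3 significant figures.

Mass balance: C = (2.000·2.900 + 0.1410·120.0) / 2.141 = 22.72/2.141 = 10.61 mg/L.
1.8%/h lost → k = −ln(1 − 0.018) = 0.01816 h⁻¹.
10.61·exp(−k·t) = 4.8 → t = ln(10.61/4.8)/k = 157200 s = 43.68 h.

43.7 h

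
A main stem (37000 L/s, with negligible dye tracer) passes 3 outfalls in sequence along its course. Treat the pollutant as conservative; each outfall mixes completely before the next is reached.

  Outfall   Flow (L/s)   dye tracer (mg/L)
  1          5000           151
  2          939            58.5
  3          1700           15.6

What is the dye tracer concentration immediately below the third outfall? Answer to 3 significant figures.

18.7 mg/L

Below outfall 1: Q → 42000 L/s, C = (37000·0 + 5000·151.0)/42000 = 17.98 mg/L.
Below outfall 2: Q → 42940 L/s, C = (42000·17.98 + 939.0·58.50)/42940 = 18.86 mg/L.
Below outfall 3: Q → 44640 L/s, C = (42940·18.86 + 1700·15.60)/44640 = 18.74 mg/L.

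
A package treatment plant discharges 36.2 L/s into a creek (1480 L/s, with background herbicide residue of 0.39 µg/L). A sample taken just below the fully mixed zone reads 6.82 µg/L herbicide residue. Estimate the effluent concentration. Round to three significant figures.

270 µg/L

Mass balance: 1480·0.3900 + 36.20·Cₑ = 1516·6.820
→ Cₑ = (1516·6.820 − 1480·0.3900) / 36.20 = 269.7 µg/L.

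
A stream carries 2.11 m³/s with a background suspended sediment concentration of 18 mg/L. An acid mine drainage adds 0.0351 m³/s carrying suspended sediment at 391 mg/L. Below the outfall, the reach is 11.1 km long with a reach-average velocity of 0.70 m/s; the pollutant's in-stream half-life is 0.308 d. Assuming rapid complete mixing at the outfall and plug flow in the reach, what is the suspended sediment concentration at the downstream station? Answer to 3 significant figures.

15.9 mg/L

After mixing, C = (2.110·18.00 + 0.03510·391.0) / 2.145 = 51.70/2.145 = 24.10 mg/L.
Travel time t = 11.1·1000 / 0.70 = 15860 s = 4.405 h.
Half-life 0.308 d → k = ln 2 / 0.308 = 2.250 d⁻¹.
Applying C = C₀e^(−kt): 24.10 × 0.6616 = 15.95 mg/L.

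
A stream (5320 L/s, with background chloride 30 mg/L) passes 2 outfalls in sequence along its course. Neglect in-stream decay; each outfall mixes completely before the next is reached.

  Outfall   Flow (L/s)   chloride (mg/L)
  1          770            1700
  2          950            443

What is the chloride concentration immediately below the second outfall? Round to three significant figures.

After outfall 1: Q = 5320 + 770.0 = 6090 L/s; C = (5320·30.00 + 770.0·1700)/6090 = 241.1 mg/L.
After outfall 2: Q = 6090 + 950.0 = 7040 L/s; C = (6090·241.1 + 950.0·443.0)/7040 = 268.4 mg/L.

268 mg/L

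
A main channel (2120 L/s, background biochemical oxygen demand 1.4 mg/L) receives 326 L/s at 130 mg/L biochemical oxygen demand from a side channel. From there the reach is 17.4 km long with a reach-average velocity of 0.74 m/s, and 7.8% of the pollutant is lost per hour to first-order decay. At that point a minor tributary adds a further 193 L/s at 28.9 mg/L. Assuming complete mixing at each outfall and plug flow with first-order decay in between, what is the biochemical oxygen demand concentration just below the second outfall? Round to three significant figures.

12.2 mg/L

Conservation of mass: C = (2120·1.400 + 326.0·130.0) / 2446 = 45350/2446 = 18.54 mg/L; combined flow 2446 L/s.
Travel time t = 17.4·1000 / 0.74 = 23510 s = 6.532 h.
7.8%/h lost → k = −ln(1 − 0.078) = 0.08121 h⁻¹.
After decay, C = 18.54 × e^(−kt) = 18.54 × 0.5884 = 10.91 mg/L.
Second outfall: C = (2446·10.91 + 193.0·28.90)/2639 = 12.22 mg/L.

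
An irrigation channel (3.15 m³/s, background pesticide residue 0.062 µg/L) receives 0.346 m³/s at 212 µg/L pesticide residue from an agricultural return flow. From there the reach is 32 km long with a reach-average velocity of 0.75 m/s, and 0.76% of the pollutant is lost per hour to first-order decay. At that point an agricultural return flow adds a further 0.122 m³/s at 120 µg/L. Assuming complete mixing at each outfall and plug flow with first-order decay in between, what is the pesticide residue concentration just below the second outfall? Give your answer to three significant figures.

22.6 µg/L

Conservation of mass: C = (3.150·0.06200 + 0.3460·212.0) / 3.496 = 73.55/3.496 = 21.04 µg/L; combined flow 3.496 m³/s.
Travel time t = 32·1000 / 0.75 = 42670 s = 11.85 h.
0.76%/h lost → k = −ln(1 − 0.0076) = 0.007629 h⁻¹.
First-order decay: C = 21.04·exp(−k·t) = 21.04·0.9135 = 19.22 µg/L.
Second outfall: C = (3.496·19.22 + 0.1220·120.0)/3.618 = 22.62 µg/L.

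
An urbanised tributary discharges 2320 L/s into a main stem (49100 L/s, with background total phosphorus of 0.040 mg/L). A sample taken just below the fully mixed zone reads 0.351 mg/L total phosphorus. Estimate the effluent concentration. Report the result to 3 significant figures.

6.93 mg/L

Mass balance: 49100·0.04000 + 2320·Cₑ = 51420·0.3510
→ Cₑ = (51420·0.3510 − 49100·0.04000) / 2320 = 6.933 mg/L.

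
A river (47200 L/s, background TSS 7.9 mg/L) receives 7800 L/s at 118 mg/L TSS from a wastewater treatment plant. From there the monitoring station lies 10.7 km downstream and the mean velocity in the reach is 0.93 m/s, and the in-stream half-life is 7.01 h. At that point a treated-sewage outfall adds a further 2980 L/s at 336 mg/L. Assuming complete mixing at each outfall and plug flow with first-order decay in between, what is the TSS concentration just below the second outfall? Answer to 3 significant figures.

Mass balance: C = (47200·7.900 + 7800·118.0) / 55000 = 1293000/55000 = 23.51 mg/L; combined flow 55000 L/s.
Travel time t = 10.7·1000 / 0.93 = 11510 s = 3.196 h.
Half-life 7.01 h → k = ln 2 / 7.01 = 0.09888 h⁻¹ = 2.373 d⁻¹.
First-order decay: C = 23.51·exp(−k·t) = 23.51·0.7290 = 17.14 mg/L.
Second outfall: C = (55000·17.14 + 2980·336.0)/57980 = 33.53 mg/L.

33.5 mg/L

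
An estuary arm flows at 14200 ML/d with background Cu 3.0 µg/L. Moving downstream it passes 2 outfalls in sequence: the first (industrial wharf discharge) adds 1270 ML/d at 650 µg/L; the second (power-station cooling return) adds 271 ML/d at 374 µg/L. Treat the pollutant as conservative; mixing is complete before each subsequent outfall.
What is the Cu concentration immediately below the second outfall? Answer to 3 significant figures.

Below outfall 1: Q → 15470 ML/d, C = (14200·3.000 + 1270·650.0)/15470 = 56.12 µg/L.
Below outfall 2: Q → 15740 ML/d, C = (15470·56.12 + 271.0·374.0)/15740 = 61.59 µg/L.

61.6 µg/L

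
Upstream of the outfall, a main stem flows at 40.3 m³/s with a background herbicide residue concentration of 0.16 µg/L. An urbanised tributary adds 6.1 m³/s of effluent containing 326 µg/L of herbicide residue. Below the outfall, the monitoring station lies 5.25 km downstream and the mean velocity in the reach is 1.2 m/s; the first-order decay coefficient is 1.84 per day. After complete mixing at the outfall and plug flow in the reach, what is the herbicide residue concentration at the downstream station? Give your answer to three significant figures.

39.2 µg/L

Conservation of mass: C = (40.30·0.1600 + 6.100·326.0) / 46.40 = 1995/46.40 = 43.00 µg/L.
Travel time t = 5.25·1000 / 1.2 = 4375 s = 1.215 h.
Decay over the reach: 43.00·exp(−kt) = 43.00·0.9110 = 39.17 µg/L.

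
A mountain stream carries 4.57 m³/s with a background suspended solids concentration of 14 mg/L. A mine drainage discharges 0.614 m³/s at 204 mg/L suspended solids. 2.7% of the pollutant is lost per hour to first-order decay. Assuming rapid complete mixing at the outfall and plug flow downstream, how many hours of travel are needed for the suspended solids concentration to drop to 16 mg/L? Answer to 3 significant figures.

Conservation of mass: C = (4.570·14.00 + 0.6140·204.0) / 5.184 = 189.2/5.184 = 36.50 mg/L.
2.7%/h lost → k = −ln(1 − 0.027) = 0.02737 h⁻¹.
36.50·exp(−k·t) = 16 → t = ln(36.50/16)/k = 108500 s = 30.13 h.

30.1 h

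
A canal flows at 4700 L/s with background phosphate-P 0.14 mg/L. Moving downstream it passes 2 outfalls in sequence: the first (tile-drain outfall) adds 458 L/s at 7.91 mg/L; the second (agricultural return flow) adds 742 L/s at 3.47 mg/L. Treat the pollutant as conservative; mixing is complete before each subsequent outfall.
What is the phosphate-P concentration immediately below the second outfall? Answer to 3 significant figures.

Outfall 1: combined Q = 5158 L/s; C = (4700·0.1400 + 458.0·7.910)/5158 = 0.8299 mg/L.
Outfall 2: combined Q = 5900 L/s; C = (5158·0.8299 + 742.0·3.470)/5900 = 1.162 mg/L.

1.16 mg/L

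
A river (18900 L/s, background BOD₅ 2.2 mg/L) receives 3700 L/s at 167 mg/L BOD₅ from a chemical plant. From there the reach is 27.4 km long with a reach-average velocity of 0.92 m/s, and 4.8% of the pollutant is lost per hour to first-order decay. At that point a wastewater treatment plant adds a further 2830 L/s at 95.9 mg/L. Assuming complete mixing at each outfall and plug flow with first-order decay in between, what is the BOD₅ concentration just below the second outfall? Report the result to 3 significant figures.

27.9 mg/L

Flow-weighted average: C = (18900·2.200 + 3700·167.0) / 22600 = 659500/22600 = 29.18 mg/L; combined flow 22600 L/s.
Travel time t = 27.4·1000 / 0.92 = 29780 s = 8.273 h.
4.8%/h lost → k = −ln(1 − 0.048) = 0.04919 h⁻¹.
After decay, C = 29.18 × e^(−kt) = 29.18 × 0.6657 = 19.42 mg/L.
At the second outfall, C = (22600·19.42 + 2830·95.90) / (22600 + 2830) = 27.94 mg/L.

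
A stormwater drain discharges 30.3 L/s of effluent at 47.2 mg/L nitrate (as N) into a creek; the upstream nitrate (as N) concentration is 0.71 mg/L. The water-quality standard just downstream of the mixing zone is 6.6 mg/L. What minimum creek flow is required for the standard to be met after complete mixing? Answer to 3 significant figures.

Set C_mix = 6.6: (Q·0.7100 + 30.30·47.20) / (Q + 30.30) = 6.6
→ Q = 30.30·(47.20 − 6.6)/(6.6 − 0.7100) = 208.9 L/s.

209 L/s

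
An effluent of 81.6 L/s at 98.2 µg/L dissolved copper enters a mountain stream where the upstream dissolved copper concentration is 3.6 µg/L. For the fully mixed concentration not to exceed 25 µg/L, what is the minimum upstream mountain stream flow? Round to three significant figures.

Set C_mix = 25: (Q·3.600 + 81.60·98.20) / (Q + 81.60) = 25
→ Q = 81.60·(98.20 − 25)/(25 − 3.600) = 279.1 L/s.

279 L/s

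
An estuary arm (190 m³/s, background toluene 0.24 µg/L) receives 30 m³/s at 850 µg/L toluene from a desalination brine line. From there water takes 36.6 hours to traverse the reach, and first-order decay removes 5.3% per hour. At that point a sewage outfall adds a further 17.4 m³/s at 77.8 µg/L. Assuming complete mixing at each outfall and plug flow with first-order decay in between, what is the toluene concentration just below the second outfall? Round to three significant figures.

After mixing, C = (190.0·0.2400 + 30.00·850.0) / 220.0 = 25550/220.0 = 116.1 µg/L; combined flow 220.0 m³/s.
5.3%/h lost → k = −ln(1 − 0.053) = 0.05446 h⁻¹.
After decay, C = 116.1 × e^(−kt) = 116.1 × 0.1363 = 15.82 µg/L.
At the second outfall, C = (220.0·15.82 + 17.40·77.80) / (220.0 + 17.40) = 20.37 µg/L.

20.4 µg/L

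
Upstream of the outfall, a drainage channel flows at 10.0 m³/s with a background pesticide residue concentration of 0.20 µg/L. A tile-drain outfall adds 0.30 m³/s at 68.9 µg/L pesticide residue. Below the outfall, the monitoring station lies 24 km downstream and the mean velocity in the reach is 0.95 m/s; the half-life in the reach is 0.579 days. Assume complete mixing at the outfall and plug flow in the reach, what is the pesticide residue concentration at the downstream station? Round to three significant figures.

1.55 µg/L

Conservation of mass: C = (10.00·0.2000 + 0.3000·68.90) / 10.30 = 22.67/10.30 = 2.201 µg/L.
Travel time t = 24·1000 / 0.95 = 25260 s = 7.018 h.
Half-life 0.579 d → k = ln 2 / 0.579 = 1.197 d⁻¹.
After decay, C = 2.201 × e^(−kt) = 2.201 × 0.7047 = 1.551 µg/L.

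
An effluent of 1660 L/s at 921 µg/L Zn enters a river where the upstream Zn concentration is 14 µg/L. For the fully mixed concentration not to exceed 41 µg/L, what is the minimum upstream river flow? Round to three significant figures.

54100 L/s

Set C_mix = 41: (Q·14.00 + 1660·921.0) / (Q + 1660) = 41
→ Q = 1660·(921.0 − 41)/(41 − 14.00) = 54100 L/s.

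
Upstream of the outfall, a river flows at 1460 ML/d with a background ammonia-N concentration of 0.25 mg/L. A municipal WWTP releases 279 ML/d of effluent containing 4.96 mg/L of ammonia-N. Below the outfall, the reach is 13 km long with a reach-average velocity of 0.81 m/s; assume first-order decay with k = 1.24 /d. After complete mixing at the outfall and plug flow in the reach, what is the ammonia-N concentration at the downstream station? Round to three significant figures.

0.799 mg/L

After mixing, C = (1460·0.2500 + 279.0·4.960) / 1739 = 1749/1739 = 1.006 mg/L.
Travel time t = 13·1000 / 0.81 = 16050 s = 4.458 h.
Decay over the reach: 1.006·exp(−kt) = 1.006·0.7943 = 0.7988 mg/L.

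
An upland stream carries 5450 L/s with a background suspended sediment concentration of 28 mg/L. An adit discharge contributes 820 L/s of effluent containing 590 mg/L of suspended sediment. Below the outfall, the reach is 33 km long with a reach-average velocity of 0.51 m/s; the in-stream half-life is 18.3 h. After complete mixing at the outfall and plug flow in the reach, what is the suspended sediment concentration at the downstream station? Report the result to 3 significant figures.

Conservation of mass: C = (5450·28.00 + 820.0·590.0) / 6270 = 636400/6270 = 101.5 mg/L.
Travel time t = 33·1000 / 0.51 = 64710 s = 17.97 h.
Half-life 18.3 h → k = ln 2 / 18.3 = 0.03788 h⁻¹ = 0.9090 d⁻¹.
After decay, C = 101.5 × e^(−kt) = 101.5 × 0.5062 = 51.38 mg/L.

51.4 mg/L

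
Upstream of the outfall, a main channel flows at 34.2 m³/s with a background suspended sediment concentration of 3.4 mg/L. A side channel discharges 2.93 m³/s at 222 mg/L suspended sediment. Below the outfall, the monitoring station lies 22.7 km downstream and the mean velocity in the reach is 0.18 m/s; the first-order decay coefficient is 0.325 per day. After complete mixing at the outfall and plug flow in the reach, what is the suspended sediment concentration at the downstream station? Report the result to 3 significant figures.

Mass balance: C = (34.20·3.400 + 2.930·222.0) / 37.13 = 766.7/37.13 = 20.65 mg/L.
Travel time t = 22.7·1000 / 0.18 = 126100 s = 35.03 h.
Decay over the reach: 20.65·exp(−kt) = 20.65·0.6223 = 12.85 mg/L.

12.9 mg/L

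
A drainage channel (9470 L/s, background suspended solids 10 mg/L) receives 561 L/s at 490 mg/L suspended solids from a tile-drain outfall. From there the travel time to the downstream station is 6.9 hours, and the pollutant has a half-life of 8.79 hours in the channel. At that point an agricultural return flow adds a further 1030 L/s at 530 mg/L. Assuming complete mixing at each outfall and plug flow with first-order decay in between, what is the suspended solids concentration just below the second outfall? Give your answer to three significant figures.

Conservation of mass: C = (9470·10.00 + 561.0·490.0) / 10030 = 369600/10030 = 36.84 mg/L; combined flow 10030 L/s.
Half-life 8.79 h → k = ln 2 / 8.79 = 0.07886 h⁻¹ = 1.893 d⁻¹.
After decay, C = 36.84 × e^(−kt) = 36.84 × 0.5804 = 21.38 mg/L.
Second outfall: C = (10030·21.38 + 1030·530.0)/11060 = 68.75 mg/L.

68.7 mg/L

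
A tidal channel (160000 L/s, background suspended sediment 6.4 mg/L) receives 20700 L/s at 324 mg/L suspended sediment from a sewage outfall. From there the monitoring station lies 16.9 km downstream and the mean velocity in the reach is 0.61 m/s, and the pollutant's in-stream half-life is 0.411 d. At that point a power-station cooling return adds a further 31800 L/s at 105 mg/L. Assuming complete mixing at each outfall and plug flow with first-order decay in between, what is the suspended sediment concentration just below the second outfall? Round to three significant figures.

36.9 mg/L

Flow-weighted average: C = (160000·6.400 + 20700·324.0) / 180700 = 7731000/180700 = 42.78 mg/L; combined flow 180700 L/s.
Travel time t = 16.9·1000 / 0.61 = 27700 s = 7.696 h.
Half-life 0.411 d → k = ln 2 / 0.411 = 1.686 d⁻¹.
First-order decay: C = 42.78·exp(−k·t) = 42.78·0.5823 = 24.91 mg/L.
Second outfall: C = (180700·24.91 + 31800·105.0)/212500 = 36.90 mg/L.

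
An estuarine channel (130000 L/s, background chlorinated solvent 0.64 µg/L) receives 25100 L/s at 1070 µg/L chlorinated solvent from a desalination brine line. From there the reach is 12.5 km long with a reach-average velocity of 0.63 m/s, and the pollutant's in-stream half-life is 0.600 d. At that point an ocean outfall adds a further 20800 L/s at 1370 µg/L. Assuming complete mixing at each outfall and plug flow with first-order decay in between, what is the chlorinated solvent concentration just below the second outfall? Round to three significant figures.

Conservation of mass: C = (130000·0.6400 + 25100·1070) / 155100 = 26940000/155100 = 173.7 µg/L; combined flow 155100 L/s.
Travel time t = 12.5·1000 / 0.63 = 19840 s = 5.511 h.
Half-life 0.600 d → k = ln 2 / 0.600 = 1.155 d⁻¹.
After decay, C = 173.7 × e^(−kt) = 173.7 × 0.7670 = 133.2 µg/L.
At the second outfall, C = (155100·133.2 + 20800·1370) / (155100 + 20800) = 279.5 µg/L.

279 µg/L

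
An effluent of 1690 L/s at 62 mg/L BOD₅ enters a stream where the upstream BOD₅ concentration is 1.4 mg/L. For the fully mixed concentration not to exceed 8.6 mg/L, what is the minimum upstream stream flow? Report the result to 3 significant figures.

Set C_mix = 8.6: (Q·1.400 + 1690·62.00) / (Q + 1690) = 8.6
→ Q = 1690·(62.00 − 8.6)/(8.6 − 1.400) = 12530 L/s.

12500 L/s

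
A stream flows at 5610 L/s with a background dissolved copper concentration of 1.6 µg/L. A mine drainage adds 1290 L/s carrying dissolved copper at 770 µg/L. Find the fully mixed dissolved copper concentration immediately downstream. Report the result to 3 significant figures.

145 µg/L

After mixing, C = (5610·1.600 + 1290·770.0) / 6900 = 1002000/6900 = 145.3 µg/L.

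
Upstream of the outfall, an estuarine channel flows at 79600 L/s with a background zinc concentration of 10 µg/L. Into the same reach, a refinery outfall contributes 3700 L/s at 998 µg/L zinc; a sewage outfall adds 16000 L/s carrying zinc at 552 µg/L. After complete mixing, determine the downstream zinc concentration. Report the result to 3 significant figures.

Flow-weighted average: C = (79600·10.00 + 3700·998.0 + 16000·552.0) / 99300 = 13320000/99300 = 134.1 µg/L.

134 µg/L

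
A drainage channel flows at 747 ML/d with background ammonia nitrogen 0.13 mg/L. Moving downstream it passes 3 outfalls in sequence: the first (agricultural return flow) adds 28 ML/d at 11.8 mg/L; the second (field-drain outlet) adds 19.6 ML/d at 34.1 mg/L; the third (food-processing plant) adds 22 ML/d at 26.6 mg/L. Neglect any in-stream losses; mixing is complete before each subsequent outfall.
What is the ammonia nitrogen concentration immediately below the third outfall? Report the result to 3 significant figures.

After outfall 1: Q = 747.0 + 28.00 = 775.0 ML/d; C = (747.0·0.1300 + 28.00·11.80)/775.0 = 0.5516 mg/L.
After outfall 2: Q = 775.0 + 19.60 = 794.6 ML/d; C = (775.0·0.5516 + 19.60·34.10)/794.6 = 1.379 mg/L.
After outfall 3: Q = 794.6 + 22.00 = 816.6 ML/d; C = (794.6·1.379 + 22.00·26.60)/816.6 = 2.059 mg/L.

2.06 mg/L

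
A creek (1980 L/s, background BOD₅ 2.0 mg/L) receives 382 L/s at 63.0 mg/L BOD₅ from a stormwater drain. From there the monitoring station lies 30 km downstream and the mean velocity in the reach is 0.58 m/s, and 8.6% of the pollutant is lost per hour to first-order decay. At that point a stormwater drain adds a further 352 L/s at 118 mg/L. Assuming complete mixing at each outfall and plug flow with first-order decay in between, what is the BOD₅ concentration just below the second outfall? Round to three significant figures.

Conservation of mass: C = (1980·2.000 + 382.0·63.00) / 2362 = 28030/2362 = 11.87 mg/L; combined flow 2362 L/s.
Travel time t = 30·1000 / 0.58 = 51720 s = 14.37 h.
8.6%/h lost → k = −ln(1 − 0.086) = 0.08992 h⁻¹.
Decay over the reach: 11.87·exp(−kt) = 11.87·0.2747 = 3.260 mg/L.
Second outfall: C = (2362·3.260 + 352.0·118.0)/2714 = 18.14 mg/L.

18.1 mg/L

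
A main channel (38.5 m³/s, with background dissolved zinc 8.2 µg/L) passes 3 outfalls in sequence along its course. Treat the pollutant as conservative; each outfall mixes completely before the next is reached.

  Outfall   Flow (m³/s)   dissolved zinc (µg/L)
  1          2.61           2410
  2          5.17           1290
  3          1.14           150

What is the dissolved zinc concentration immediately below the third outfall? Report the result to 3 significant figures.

Outfall 1: combined Q = 41.11 m³/s; C = (38.50·8.200 + 2.610·2410)/41.11 = 160.7 µg/L.
Outfall 2: combined Q = 46.28 m³/s; C = (41.11·160.7 + 5.170·1290)/46.28 = 286.8 µg/L.
Outfall 3: combined Q = 47.42 m³/s; C = (46.28·286.8 + 1.140·150.0)/47.42 = 283.6 µg/L.

284 µg/L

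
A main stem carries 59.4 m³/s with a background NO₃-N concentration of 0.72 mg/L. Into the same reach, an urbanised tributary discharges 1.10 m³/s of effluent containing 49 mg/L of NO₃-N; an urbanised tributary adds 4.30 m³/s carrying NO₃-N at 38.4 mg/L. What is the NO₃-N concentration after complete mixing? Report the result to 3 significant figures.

Mass balance: C = (59.40·0.7200 + 1.100·49.00 + 4.300·38.40) / 64.80 = 261.8/64.80 = 4.040 mg/L.

4.04 mg/L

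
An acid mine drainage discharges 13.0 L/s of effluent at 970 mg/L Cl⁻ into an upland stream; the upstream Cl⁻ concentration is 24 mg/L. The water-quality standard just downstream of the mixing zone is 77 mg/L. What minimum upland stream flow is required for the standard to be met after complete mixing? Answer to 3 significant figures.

219 L/s

Set C_mix = 77: (Q·24.00 + 13.00·970.0) / (Q + 13.00) = 77
→ Q = 13.00·(970.0 − 77)/(77 − 24.00) = 219.0 L/s.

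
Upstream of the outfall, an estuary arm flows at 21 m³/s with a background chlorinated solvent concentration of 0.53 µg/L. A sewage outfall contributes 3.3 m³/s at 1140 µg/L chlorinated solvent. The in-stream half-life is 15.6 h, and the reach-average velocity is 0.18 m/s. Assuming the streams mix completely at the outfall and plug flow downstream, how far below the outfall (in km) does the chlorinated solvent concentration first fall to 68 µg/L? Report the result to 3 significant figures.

Mass balance: C = (21.00·0.5300 + 3.300·1140) / 24.30 = 3773/24.30 = 155.3 µg/L.
Half-life 15.6 h → k = ln 2 / 15.6 = 0.04443 h⁻¹ = 1.066 d⁻¹.
Set 155.3·exp(−k·t) = 68 → t = ln(155.3/68)/k = 66900 s = 18.58 h.
Distance = v·t = 0.18·66900 = 12040 m = 12.04 km.

12.0 km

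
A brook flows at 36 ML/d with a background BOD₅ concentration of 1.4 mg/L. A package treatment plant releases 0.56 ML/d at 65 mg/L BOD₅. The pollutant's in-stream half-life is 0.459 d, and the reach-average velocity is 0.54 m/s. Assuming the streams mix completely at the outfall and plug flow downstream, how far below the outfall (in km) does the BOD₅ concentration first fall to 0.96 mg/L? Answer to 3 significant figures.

Conservation of mass: C = (36.00·1.400 + 0.5600·65.00) / 36.56 = 86.80/36.56 = 2.374 mg/L.
Half-life 0.459 d → k = ln 2 / 0.459 = 1.510 d⁻¹.
Set 2.374·exp(−k·t) = 0.96 → t = ln(2.374/0.96)/k = 51810 s = 14.39 h.
Distance = v·t = 0.54·51810 = 27980 m = 27.98 km.

28.0 km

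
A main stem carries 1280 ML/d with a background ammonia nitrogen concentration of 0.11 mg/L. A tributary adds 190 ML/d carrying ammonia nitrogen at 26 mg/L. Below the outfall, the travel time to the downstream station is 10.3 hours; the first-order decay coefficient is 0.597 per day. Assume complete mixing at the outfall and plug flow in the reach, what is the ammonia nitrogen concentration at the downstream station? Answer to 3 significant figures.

Mixed concentration C = ΣQC/ΣQ = (1280·0.1100 + 190.0·26.00) / 1470 = 5081/1470 = 3.456 mg/L.
Decay over the reach: 3.456·exp(−kt) = 3.456·0.7740 = 2.675 mg/L.

2.68 mg/L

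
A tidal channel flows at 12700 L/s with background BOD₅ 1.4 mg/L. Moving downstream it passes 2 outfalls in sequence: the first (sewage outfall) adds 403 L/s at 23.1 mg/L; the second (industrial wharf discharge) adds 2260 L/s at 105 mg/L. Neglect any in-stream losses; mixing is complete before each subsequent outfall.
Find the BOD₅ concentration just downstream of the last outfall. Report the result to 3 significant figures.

Outfall 1: combined Q = 13100 L/s; C = (12700·1.400 + 403.0·23.10)/13100 = 2.067 mg/L.
Outfall 2: combined Q = 15360 L/s; C = (13100·2.067 + 2260·105.0)/15360 = 17.21 mg/L.

17.2 mg/L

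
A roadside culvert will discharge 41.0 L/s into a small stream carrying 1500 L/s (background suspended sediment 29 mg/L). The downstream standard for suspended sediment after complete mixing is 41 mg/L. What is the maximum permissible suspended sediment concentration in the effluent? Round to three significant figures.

480 mg/L

At the limit, (Qr·Cr + Qe·Cₑ)/(Qr + Qe) = 41:
Cₑ = (1541·41 − 1500·29.00) / 41.00 = 480.0 mg/L.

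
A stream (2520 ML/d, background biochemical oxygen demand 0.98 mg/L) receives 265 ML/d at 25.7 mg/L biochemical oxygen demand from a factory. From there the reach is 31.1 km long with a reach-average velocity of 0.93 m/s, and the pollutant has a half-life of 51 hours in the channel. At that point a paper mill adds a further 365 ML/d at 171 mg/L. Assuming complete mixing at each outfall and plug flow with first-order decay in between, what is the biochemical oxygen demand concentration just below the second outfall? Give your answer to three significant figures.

Flow-weighted average: C = (2520·0.9800 + 265.0·25.70) / 2785 = 9280/2785 = 3.332 mg/L; combined flow 2785 ML/d.
Travel time t = 31.1·1000 / 0.93 = 33440 s = 9.289 h.
Half-life 51 h → k = ln 2 / 51 = 0.01359 h⁻¹ = 0.3262 d⁻¹.
Applying C = C₀e^(−kt): 3.332 × 0.8814 = 2.937 mg/L.
Second outfall: C = (2785·2.937 + 365.0·171.0)/3150 = 22.41 mg/L.

22.4 mg/L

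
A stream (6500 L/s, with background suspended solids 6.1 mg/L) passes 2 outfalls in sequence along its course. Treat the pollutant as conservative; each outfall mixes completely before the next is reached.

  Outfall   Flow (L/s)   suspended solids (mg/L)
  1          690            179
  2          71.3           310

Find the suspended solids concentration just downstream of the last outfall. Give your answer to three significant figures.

25.5 mg/L

After outfall 1: Q = 6500 + 690.0 = 7190 L/s; C = (6500·6.100 + 690.0·179.0)/7190 = 22.69 mg/L.
After outfall 2: Q = 7190 + 71.30 = 7261 L/s; C = (7190·22.69 + 71.30·310.0)/7261 = 25.51 mg/L.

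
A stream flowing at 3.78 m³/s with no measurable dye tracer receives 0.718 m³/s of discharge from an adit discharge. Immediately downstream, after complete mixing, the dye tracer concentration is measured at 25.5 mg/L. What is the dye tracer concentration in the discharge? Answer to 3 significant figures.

160 mg/L

Mass balance: 3.780·0 + 0.7180·Cₑ = 4.498·25.50
→ Cₑ = (4.498·25.50 − 3.780·0) / 0.7180 = 159.7 mg/L.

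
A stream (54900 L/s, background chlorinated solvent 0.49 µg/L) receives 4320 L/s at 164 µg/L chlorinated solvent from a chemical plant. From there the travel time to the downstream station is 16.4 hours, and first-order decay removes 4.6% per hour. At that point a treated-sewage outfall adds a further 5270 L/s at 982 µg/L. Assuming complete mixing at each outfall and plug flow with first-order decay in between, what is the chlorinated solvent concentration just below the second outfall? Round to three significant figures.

85.5 µg/L

Mixed concentration C = ΣQC/ΣQ = (54900·0.4900 + 4320·164.0) / 59220 = 735400/59220 = 12.42 µg/L; combined flow 59220 L/s.
4.6%/h lost → k = −ln(1 − 0.046) = 0.04709 h⁻¹.
First-order decay: C = 12.42·exp(−k·t) = 12.42·0.4619 = 5.736 µg/L.
Second outfall: C = (59220·5.736 + 5270·982.0)/64490 = 85.51 µg/L.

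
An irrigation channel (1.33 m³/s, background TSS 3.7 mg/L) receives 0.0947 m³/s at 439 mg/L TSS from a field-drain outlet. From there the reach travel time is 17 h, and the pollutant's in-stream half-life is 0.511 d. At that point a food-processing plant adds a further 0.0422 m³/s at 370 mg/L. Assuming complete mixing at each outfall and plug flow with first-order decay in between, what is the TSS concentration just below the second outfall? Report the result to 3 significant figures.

Flow-weighted average: C = (1.330·3.700 + 0.09470·439.0) / 1.425 = 46.49/1.425 = 32.63 mg/L; combined flow 1.425 m³/s.
Half-life 0.511 d → k = ln 2 / 0.511 = 1.356 d⁻¹.
First-order decay: C = 32.63·exp(−k·t) = 32.63·0.3826 = 12.49 mg/L.
At the second outfall, C = (1.425·12.49 + 0.04220·370.0) / (1.425 + 0.04220) = 22.77 mg/L.

22.8 mg/L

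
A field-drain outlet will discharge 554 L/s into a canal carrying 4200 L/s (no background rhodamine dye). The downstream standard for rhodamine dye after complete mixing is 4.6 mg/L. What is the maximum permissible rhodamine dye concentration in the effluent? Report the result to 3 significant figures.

39.5 mg/L

At the limit, (Qr·Cr + Qe·Cₑ)/(Qr + Qe) = 4.6:
Cₑ = (4754·4.6 − 4200·0) / 554.0 = 39.47 mg/L.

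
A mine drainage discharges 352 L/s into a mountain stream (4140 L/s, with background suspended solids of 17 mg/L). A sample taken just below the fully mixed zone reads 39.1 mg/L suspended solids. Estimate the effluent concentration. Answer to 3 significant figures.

Mass balance: 4140·17.00 + 352.0·Cₑ = 4492·39.10
→ Cₑ = (4492·39.10 − 4140·17.00) / 352.0 = 299.0 mg/L.

299 mg/L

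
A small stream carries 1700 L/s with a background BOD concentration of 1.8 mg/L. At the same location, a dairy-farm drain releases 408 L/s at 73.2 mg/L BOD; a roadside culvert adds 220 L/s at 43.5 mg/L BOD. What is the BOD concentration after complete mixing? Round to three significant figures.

Conservation of mass: C = (1700·1.800 + 408.0·73.20 + 220.0·43.50) / 2328 = 42500/2328 = 18.25 mg/L.

18.3 mg/L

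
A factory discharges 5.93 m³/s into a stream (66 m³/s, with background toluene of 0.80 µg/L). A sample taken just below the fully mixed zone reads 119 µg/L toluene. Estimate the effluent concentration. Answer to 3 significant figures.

Mass balance: 66.00·0.8000 + 5.930·Cₑ = 71.93·119.0
→ Cₑ = (71.93·119.0 − 66.00·0.8000) / 5.930 = 1435 µg/L.

1430 µg/L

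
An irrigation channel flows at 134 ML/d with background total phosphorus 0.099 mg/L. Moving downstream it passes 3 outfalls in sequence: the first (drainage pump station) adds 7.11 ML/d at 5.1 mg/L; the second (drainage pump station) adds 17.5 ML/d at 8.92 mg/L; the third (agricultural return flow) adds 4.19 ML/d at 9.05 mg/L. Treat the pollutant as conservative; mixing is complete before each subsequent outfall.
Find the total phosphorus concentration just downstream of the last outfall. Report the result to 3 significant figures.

Outfall 1: combined Q = 141.1 ML/d; C = (134.0·0.09900 + 7.110·5.100)/141.1 = 0.3510 mg/L.
Outfall 2: combined Q = 158.6 ML/d; C = (141.1·0.3510 + 17.50·8.920)/158.6 = 1.296 mg/L.
Outfall 3: combined Q = 162.8 ML/d; C = (158.6·1.296 + 4.190·9.050)/162.8 = 1.496 mg/L.

1.50 mg/L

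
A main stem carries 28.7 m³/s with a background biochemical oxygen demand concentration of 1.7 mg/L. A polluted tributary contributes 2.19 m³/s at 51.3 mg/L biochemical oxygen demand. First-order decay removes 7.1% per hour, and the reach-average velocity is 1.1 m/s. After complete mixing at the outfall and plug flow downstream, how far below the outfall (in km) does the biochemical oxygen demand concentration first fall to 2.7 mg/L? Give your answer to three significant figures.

35.4 km

After mixing, C = (28.70·1.700 + 2.190·51.30) / 30.89 = 161.1/30.89 = 5.216 mg/L.
7.1%/h lost → k = −ln(1 − 0.071) = 0.07365 h⁻¹.
Set 5.216·exp(−k·t) = 2.7 → t = ln(5.216/2.7)/k = 32190 s = 8.942 h.
Distance = v·t = 1.1·32190 = 35410 m = 35.41 km.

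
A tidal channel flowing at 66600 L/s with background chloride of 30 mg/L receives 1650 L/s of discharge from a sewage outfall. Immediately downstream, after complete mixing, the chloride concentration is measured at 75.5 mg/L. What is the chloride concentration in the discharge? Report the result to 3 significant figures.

1910 mg/L

Mass balance: 66600·30.00 + 1650·Cₑ = 68250·75.50
→ Cₑ = (68250·75.50 − 66600·30.00) / 1650 = 1912 mg/L.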